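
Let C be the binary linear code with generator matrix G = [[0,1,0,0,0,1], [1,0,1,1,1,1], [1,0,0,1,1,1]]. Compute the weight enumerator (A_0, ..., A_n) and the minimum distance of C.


Weight distribution: A_0 = 1, A_1 = 1, A_2 = 1, A_3 = 1, A_4 = 2, A_5 = 2. Minimum distance d = 1.

Enumerate all 2^3 = 8 messages m ∈ F_2^3.
For each, compute codeword c = mG in F_2^6, then tally its weight.
  m = 000 → c = 000000, weight = 0.
  m = 100 → c = 010001, weight = 2.
  m = 010 → c = 101111, weight = 5.
  m = 110 → c = 111110, weight = 5.
  m = 001 → c = 100111, weight = 4.
  m = 101 → c = 110110, weight = 4.
  m = 011 → c = 001000, weight = 1.
  m = 111 → c = 011001, weight = 3.
Tally weights:
  weight 0: 1 codewords.
  weight 1: 1 codewords.
  weight 2: 1 codewords.
  weight 3: 1 codewords.
  weight 4: 2 codewords.
  weight 5: 2 codewords.
Minimum distance d = smallest w > 0 with A_w > 0 = 1.
Sanity: Σ A_w = 8 = 2^3 = 8 ✓.


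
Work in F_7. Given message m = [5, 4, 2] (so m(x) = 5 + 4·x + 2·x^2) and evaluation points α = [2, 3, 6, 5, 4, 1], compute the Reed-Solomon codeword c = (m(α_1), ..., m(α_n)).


c = [0, 0, 3, 5, 4, 4]

Message polynomial: m(x) = 5 + 4·x + 2·x^2 (mod 7).
For each evaluation point α_i, compute m(α_i) mod 7:
  α_1 = 2: Horner steps 2 → 1 → 0, so m(2) = 0.
  α_2 = 3: Horner steps 2 → 3 → 0, so m(3) = 0.
  α_3 = 6: Horner steps 2 → 2 → 3, so m(6) = 3.
  α_4 = 5: Horner steps 2 → 0 → 5, so m(5) = 5.
  α_5 = 4: Horner steps 2 → 5 → 4, so m(4) = 4.
  α_6 = 1: Horner steps 2 → 6 → 4, so m(1) = 4.
Codeword c = [0, 0, 3, 5, 4, 4] ∈ F_7^6.


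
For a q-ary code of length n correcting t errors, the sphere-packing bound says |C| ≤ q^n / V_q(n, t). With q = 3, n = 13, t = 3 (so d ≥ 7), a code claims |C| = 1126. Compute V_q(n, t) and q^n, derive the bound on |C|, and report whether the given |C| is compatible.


V_q(n, t) = 2627, q^n = 1594323, Hamming bound = 606, |C| = 1126 > bound (violated).

Step 1: Compute V_q(n, t) = Σ_{j=0}^3 C(n, j) (q−1)^j.
  j = 0: C(13,0)·(2)^0 = 1·1 = 1.
  j = 1: C(13,1)·(2)^1 = 13·2 = 26.
  j = 2: C(13,2)·(2)^2 = 78·4 = 312.
  j = 3: C(13,3)·(2)^3 = 286·8 = 2288.
  V_q(n, t) = 1 + 26 + 312 + 2288 = 2627.
Step 2: q^n = 3^13 = 1594323.
Step 3: Hamming bound ⌊q^n / V_q(n,t)⌋ = ⌊1594323/2627⌋ = 606.
Step 4: Compare |C| = 1126 to 606: violated.
The claimed |C| lies above the Hamming bound, so no 3-ary code of length 13 with d ≥ 7 can have 1126 codewords.


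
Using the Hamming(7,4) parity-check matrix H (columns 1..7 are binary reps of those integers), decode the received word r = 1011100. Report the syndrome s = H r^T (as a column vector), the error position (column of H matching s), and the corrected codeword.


s = (0, 1, 1)^T, error position = 3, corrected codeword c = 1001100

Compute s = H r^T mod 2 one row at a time:
  s_1 = 1 + 1 + 0 + 0 = 2 ≡ 0 (mod 2).
  s_2 = 0 + 1 + 0 + 0 = 1 ≡ 1 (mod 2).
  s_3 = 1 + 1 + 1 + 0 = 3 ≡ 1 (mod 2).
s = (0, 1, 1)^T — this equals column 3 of H (binary 011), so error is at position 3.
Correct: flip bit 3 of r = 1011100 to get c = 1001100.


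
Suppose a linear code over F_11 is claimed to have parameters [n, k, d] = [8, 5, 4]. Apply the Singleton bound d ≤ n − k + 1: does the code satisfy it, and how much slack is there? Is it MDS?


Singleton RHS = n − k + 1 = 4, slack = 0, bound satisfied, MDS.

Singleton bound: d ≤ n − k + 1.
Here n = 8, k = 5, so n − k + 1 = 4.
Given d = 4, check d ≤ 4: YES.
Slack = (n − k + 1) − d = 0.
The code is MDS (slack = 0).
Description: the claimed parameters are [8, 5, 4]_11; such a code would be MDS (meets Singleton bound).


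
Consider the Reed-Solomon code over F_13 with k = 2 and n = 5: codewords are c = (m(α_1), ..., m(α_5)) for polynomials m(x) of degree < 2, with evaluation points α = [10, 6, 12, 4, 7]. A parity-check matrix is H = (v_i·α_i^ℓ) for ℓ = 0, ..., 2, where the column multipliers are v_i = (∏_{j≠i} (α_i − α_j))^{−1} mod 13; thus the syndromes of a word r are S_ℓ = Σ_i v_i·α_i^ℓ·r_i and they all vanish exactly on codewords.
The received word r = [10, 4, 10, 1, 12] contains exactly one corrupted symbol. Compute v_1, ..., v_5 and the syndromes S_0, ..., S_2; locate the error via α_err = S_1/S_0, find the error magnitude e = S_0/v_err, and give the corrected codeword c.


S = (3, 10, 3), error at position 3, error magnitude e = 10, c = [10, 4, 0, 1, 12].

Step 1: column multipliers v_i = (∏_{j≠i}(α_i − α_j))^{−1} mod 13.
  i = 1 (α = 10): (10−6)(10−12)(10−4)(10−7) = 4·(−2)·6·3 = −144 ≡ 12, so v_1 = 12^{−1} = 12 (mod 13).
  i = 2 (α = 6): (6−10)(6−12)(6−4)(6−7) = (−4)·(−6)·2·(−1) = −48 ≡ 4, so v_2 = 4^{−1} = 10 (mod 13).
  i = 3 (α = 12): (12−10)(12−6)(12−4)(12−7) = 2·6·8·5 = 480 ≡ 12, so v_3 = 12^{−1} = 12 (mod 13).
  i = 4 (α = 4): (4−10)(4−6)(4−12)(4−7) = (−6)·(−2)·(−8)·(−3) = 288 ≡ 2, so v_4 = 2^{−1} = 7 (mod 13).
  i = 5 (α = 7): (7−10)(7−6)(7−12)(7−4) = (−3)·1·(−5)·3 = 45 ≡ 6, so v_5 = 6^{−1} = 11 (mod 13).
  v = [12, 10, 12, 7, 11].
Step 2: syndromes of r = [10, 4, 10, 1, 12] (all sums mod 13).
  S_0 = Σ v_i r_i = 12·10 + 10·4 + 12·10 + 7·1 + 11·12 = 419 ≡ 3.
  S_1 = Σ v_i α_i r_i = 12·10·10 + 10·6·4 + 12·12·10 + 7·4·1 + 11·7·12 = 3832 ≡ 10.
  α_i^2 mod 13 = [9, 10, 1, 3, 10].
  S_2 = Σ v_i α_i^2 r_i = 12·9·10 + 10·10·4 + 12·1·10 + 7·3·1 + 11·10·12 = 2941 ≡ 3.
  S = (3, 10, 3) ≠ 0, so r is not a codeword (an error is present).
Step 3: locate the error. For a single error e at position i, S_ℓ = v_i·e·α_i^ℓ, so α_err = S_1/S_0.
  S_0^{−1} = 3^{−1} = 9 (mod 13), so α_err = 10·9 = 90 ≡ 12 = α_3. Error position i = 3.
  Consistency check: S_2/S_1 = 3·4 = 12 ≡ 12 = α_err ✓ (single-error assumption holds).
Step 4: error magnitude e = S_0/v_3 = S_0·∏_{j≠3}(α_3 − α_j) = 3·12 = 36 ≡ 10 (mod 13).
Step 5: correct position 3: c_3 = r_3 − e = 10 − 10 ≡ 0 (mod 13). Hence c = [10, 4, 0, 1, 12].
  Check: interpolating c through the α_i gives m(x) = 8 + 8·x (degree < 2) with m(α_i) = c_i for every i, so c is indeed a codeword.


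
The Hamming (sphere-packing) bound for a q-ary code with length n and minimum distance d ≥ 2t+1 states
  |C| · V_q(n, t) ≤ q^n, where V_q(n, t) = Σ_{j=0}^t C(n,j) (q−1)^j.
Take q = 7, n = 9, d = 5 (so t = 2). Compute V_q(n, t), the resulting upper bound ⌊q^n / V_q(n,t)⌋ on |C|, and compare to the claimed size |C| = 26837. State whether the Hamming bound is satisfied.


V_q(n, t) = 1351, q^n = 40353607, Hamming bound = 29869, |C| = 26837 ≤ bound (satisfied).

Step 1: Compute V_q(n, t) = Σ_{j=0}^2 C(n, j) (q−1)^j.
  j = 0: C(9,0)·(6)^0 = 1·1 = 1.
  j = 1: C(9,1)·(6)^1 = 9·6 = 54.
  j = 2: C(9,2)·(6)^2 = 36·36 = 1296.
  V_q(n, t) = 1 + 54 + 1296 = 1351.
Step 2: q^n = 7^9 = 40353607.
Step 3: Hamming bound ⌊q^n / V_q(n,t)⌋ = ⌊40353607/1351⌋ = 29869.
Step 4: Compare |C| = 26837 to 29869: satisfied.
The claimed |C| lies below the Hamming bound.


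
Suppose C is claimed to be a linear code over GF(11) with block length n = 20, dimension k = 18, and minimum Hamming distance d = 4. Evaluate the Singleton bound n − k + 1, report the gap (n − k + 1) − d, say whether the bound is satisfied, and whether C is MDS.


Singleton RHS = n − k + 1 = 3, slack = -1, bound violated (no such code; not MDS).

Singleton bound: d ≤ n − k + 1.
Here n = 20, k = 18, so n − k + 1 = 3.
Given d = 4, check d ≤ 3: NO.
Slack = (n − k + 1) − d = -1.
The slack is negative: d = 4 exceeds n − k + 1 = 3 by 1, so the Singleton bound is violated and no linear [20, 18, 4]_11 code can exist. In particular it is not MDS (MDS requires d = n − k + 1 exactly).
Description: the claimed parameters are [20, 18, 4]_11; such a code would be impossible (violates the Singleton bound).


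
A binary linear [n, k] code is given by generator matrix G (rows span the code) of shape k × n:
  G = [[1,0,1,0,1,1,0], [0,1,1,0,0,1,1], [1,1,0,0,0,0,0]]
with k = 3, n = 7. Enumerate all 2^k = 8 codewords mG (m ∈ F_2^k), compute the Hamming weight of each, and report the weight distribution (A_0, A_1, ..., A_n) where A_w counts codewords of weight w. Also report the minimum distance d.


Weight distribution: A_0 = 1, A_2 = 2, A_4 = 5. Minimum distance d = 2.

Enumerate all 2^3 = 8 messages m ∈ F_2^3.
For each, compute codeword c = mG in F_2^7, then tally its weight.
  m = 000 → c = 0000000, weight = 0.
  m = 100 → c = 1010110, weight = 4.
  m = 010 → c = 0110011, weight = 4.
  m = 110 → c = 1100101, weight = 4.
  m = 001 → c = 1100000, weight = 2.
  m = 101 → c = 0110110, weight = 4.
  m = 011 → c = 1010011, weight = 4.
  m = 111 → c = 0000101, weight = 2.
Tally weights:
  weight 0: 1 codewords.
  weight 2: 2 codewords.
  weight 4: 5 codewords.
Minimum distance d = smallest w > 0 with A_w > 0 = 2.
Sanity: Σ A_w = 8 = 2^3 = 8 ✓.


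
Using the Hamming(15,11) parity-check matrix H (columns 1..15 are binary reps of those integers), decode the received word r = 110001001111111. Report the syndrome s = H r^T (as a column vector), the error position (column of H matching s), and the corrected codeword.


s = (1, 1, 0, 1)^T, error position = 13, corrected codeword c = 110001001111011

Compute s = H r^T mod 2 one row at a time:
  s_1 = 0 + 1 + 1 + 1 + 1 + 1 + 1 + 1 = 7 ≡ 1 (mod 2).
  s_2 = 0 + 0 + 1 + 0 + 1 + 1 + 1 + 1 = 5 ≡ 1 (mod 2).
  s_3 = 1 + 0 + 1 + 0 + 1 + 1 + 1 + 1 = 6 ≡ 0 (mod 2).
  s_4 = 1 + 0 + 0 + 0 + 1 + 1 + 1 + 1 = 5 ≡ 1 (mod 2).
s = (1, 1, 0, 1)^T — this equals column 13 of H (binary 1101), so error is at position 13.
Correct: flip bit 13 of r = 110001001111111 to get c = 110001001111011.


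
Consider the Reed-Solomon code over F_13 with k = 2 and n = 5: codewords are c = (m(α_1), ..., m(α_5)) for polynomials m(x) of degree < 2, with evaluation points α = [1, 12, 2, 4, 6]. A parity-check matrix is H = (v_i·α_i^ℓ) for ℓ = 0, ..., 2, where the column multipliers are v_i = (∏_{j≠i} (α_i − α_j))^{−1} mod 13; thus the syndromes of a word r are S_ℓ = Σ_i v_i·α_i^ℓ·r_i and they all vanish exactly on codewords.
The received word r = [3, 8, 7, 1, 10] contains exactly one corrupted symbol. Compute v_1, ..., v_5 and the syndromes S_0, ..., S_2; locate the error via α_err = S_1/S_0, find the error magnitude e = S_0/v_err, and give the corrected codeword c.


S = (5, 7, 2), error at position 4, error magnitude e = 12, c = [3, 8, 7, 2, 10].

Step 1: column multipliers v_i = (∏_{j≠i}(α_i − α_j))^{−1} mod 13.
  i = 1 (α = 1): (1−12)(1−2)(1−4)(1−6) = (−11)·(−1)·(−3)·(−5) = 165 ≡ 9, so v_1 = 9^{−1} = 3 (mod 13).
  i = 2 (α = 12): (12−1)(12−2)(12−4)(12−6) = 11·10·8·6 = 5280 ≡ 2, so v_2 = 2^{−1} = 7 (mod 13).
  i = 3 (α = 2): (2−1)(2−12)(2−4)(2−6) = 1·(−10)·(−2)·(−4) = −80 ≡ 11, so v_3 = 11^{−1} = 6 (mod 13).
  i = 4 (α = 4): (4−1)(4−12)(4−2)(4−6) = 3·(−8)·2·(−2) = 96 ≡ 5, so v_4 = 5^{−1} = 8 (mod 13).
  i = 5 (α = 6): (6−1)(6−12)(6−2)(6−4) = 5·(−6)·4·2 = −240 ≡ 7, so v_5 = 7^{−1} = 2 (mod 13).
  v = [3, 7, 6, 8, 2].
Step 2: syndromes of r = [3, 8, 7, 1, 10] (all sums mod 13).
  S_0 = Σ v_i r_i = 3·3 + 7·8 + 6·7 + 8·1 + 2·10 = 135 ≡ 5.
  S_1 = Σ v_i α_i r_i = 3·1·3 + 7·12·8 + 6·2·7 + 8·4·1 + 2·6·10 = 917 ≡ 7.
  α_i^2 mod 13 = [1, 1, 4, 3, 10].
  S_2 = Σ v_i α_i^2 r_i = 3·1·3 + 7·1·8 + 6·4·7 + 8·3·1 + 2·10·10 = 457 ≡ 2.
  S = (5, 7, 2) ≠ 0, so r is not a codeword (an error is present).
Step 3: locate the error. For a single error e at position i, S_ℓ = v_i·e·α_i^ℓ, so α_err = S_1/S_0.
  S_0^{−1} = 5^{−1} = 8 (mod 13), so α_err = 7·8 = 56 ≡ 4 = α_4. Error position i = 4.
  Consistency check: S_2/S_1 = 2·2 = 4 ≡ 4 = α_err ✓ (single-error assumption holds).
Step 4: error magnitude e = S_0/v_4 = S_0·∏_{j≠4}(α_4 − α_j) = 5·5 = 25 ≡ 12 (mod 13).
Step 5: correct position 4: c_4 = r_4 − e = 1 − 12 ≡ 2 (mod 13). Hence c = [3, 8, 7, 2, 10].
  Check: interpolating c through the α_i gives m(x) = 12 + 4·x (degree < 2) with m(α_i) = c_i for every i, so c is indeed a codeword.


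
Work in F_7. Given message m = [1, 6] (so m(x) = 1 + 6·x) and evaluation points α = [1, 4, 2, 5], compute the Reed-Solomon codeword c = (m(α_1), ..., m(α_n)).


c = [0, 4, 6, 3]

Message polynomial: m(x) = 1 + 6·x (mod 7).
For each evaluation point α_i, compute m(α_i) mod 7:
  α_1 = 1: Horner steps 6 → 0, so m(1) = 0.
  α_2 = 4: Horner steps 6 → 4, so m(4) = 4.
  α_3 = 2: Horner steps 6 → 6, so m(2) = 6.
  α_4 = 5: Horner steps 6 → 3, so m(5) = 3.
Codeword c = [0, 4, 6, 3] ∈ F_7^4.


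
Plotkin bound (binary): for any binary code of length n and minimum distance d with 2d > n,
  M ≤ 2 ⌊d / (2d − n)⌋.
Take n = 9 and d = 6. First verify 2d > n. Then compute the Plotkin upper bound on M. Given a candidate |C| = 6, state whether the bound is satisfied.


Plotkin bound M ≤ 4; given |C| = 6 > bound (violated).

Check applicability: 2d = 12, n = 9.
2d − n = 3 > 0, so Plotkin applies.
Compute d/(2d−n) = 6/3 ≈ 2.0000.
⌊d/(2d−n)⌋ = 2.
Plotkin bound: M ≤ 2·2 = 4.
Given |C| = 6, check: VIOLATED.
This |C| is above the Plotkin bound, so no binary code with n = 9, d = 6 and 6 codewords exists.


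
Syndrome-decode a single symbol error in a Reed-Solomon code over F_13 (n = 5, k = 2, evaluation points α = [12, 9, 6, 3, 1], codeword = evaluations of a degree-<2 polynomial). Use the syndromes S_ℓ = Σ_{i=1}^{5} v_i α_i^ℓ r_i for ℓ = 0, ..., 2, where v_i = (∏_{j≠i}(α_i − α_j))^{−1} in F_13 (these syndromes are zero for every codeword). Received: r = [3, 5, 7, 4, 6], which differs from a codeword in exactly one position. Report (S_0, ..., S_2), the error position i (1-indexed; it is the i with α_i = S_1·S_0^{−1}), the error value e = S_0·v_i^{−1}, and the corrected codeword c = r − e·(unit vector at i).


S = (8, 11, 7), error at position 4, error magnitude e = 8, c = [3, 5, 7, 9, 6].

Step 1: column multipliers v_i = (∏_{j≠i}(α_i − α_j))^{−1} mod 13.
  i = 1 (α = 12): (12−9)(12−6)(12−3)(12−1) = 3·6·9·11 = 1782 ≡ 1, so v_1 = 1^{−1} = 1 (mod 13).
  i = 2 (α = 9): (9−12)(9−6)(9−3)(9−1) = (−3)·3·6·8 = −432 ≡ 10, so v_2 = 10^{−1} = 4 (mod 13).
  i = 3 (α = 6): (6−12)(6−9)(6−3)(6−1) = (−6)·(−3)·3·5 = 270 ≡ 10, so v_3 = 10^{−1} = 4 (mod 13).
  i = 4 (α = 3): (3−12)(3−9)(3−6)(3−1) = (−9)·(−6)·(−3)·2 = −324 ≡ 1, so v_4 = 1^{−1} = 1 (mod 13).
  i = 5 (α = 1): (1−12)(1−9)(1−6)(1−3) = (−11)·(−8)·(−5)·(−2) = 880 ≡ 9, so v_5 = 9^{−1} = 3 (mod 13).
  v = [1, 4, 4, 1, 3].
Step 2: syndromes of r = [3, 5, 7, 4, 6] (all sums mod 13).
  S_0 = Σ v_i r_i = 1·3 + 4·5 + 4·7 + 1·4 + 3·6 = 73 ≡ 8.
  S_1 = Σ v_i α_i r_i = 1·12·3 + 4·9·5 + 4·6·7 + 1·3·4 + 3·1·6 = 414 ≡ 11.
  α_i^2 mod 13 = [1, 3, 10, 9, 1].
  S_2 = Σ v_i α_i^2 r_i = 1·1·3 + 4·3·5 + 4·10·7 + 1·9·4 + 3·1·6 = 397 ≡ 7.
  S = (8, 11, 7) ≠ 0, so r is not a codeword (an error is present).
Step 3: locate the error. For a single error e at position i, S_ℓ = v_i·e·α_i^ℓ, so α_err = S_1/S_0.
  S_0^{−1} = 8^{−1} = 5 (mod 13), so α_err = 11·5 = 55 ≡ 3 = α_4. Error position i = 4.
  Consistency check: S_2/S_1 = 7·6 = 42 ≡ 3 = α_err ✓ (single-error assumption holds).
Step 4: error magnitude e = S_0/v_4 = S_0·∏_{j≠4}(α_4 − α_j) = 8·1 = 8 ≡ 8 (mod 13).
Step 5: correct position 4: c_4 = r_4 − e = 4 − 8 ≡ 9 (mod 13). Hence c = [3, 5, 7, 9, 6].
  Check: interpolating c through the α_i gives m(x) = 11 + 8·x (degree < 2) with m(α_i) = c_i for every i, so c is indeed a codeword.


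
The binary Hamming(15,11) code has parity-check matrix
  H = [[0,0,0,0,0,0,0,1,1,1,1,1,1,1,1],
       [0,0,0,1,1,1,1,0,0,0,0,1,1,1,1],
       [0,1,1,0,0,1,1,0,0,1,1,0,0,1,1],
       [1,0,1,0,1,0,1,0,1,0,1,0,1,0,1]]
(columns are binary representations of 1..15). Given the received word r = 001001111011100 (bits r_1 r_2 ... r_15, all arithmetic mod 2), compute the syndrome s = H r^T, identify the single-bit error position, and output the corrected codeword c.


s = (1, 0, 0, 1)^T, error position = 9, corrected codeword c = 001001110011100

Compute s = H r^T mod 2 one row at a time:
  s_1 = 1 + 1 + 0 + 1 + 1 + 1 + 0 + 0 = 5 ≡ 1 (mod 2).
  s_2 = 0 + 0 + 1 + 1 + 1 + 1 + 0 + 0 = 4 ≡ 0 (mod 2).
  s_3 = 0 + 1 + 1 + 1 + 0 + 1 + 0 + 0 = 4 ≡ 0 (mod 2).
  s_4 = 0 + 1 + 0 + 1 + 1 + 1 + 1 + 0 = 5 ≡ 1 (mod 2).
s = (1, 0, 0, 1)^T — this equals column 9 of H (binary 1001), so error is at position 9.
Correct: flip bit 9 of r = 001001111011100 to get c = 001001110011100.


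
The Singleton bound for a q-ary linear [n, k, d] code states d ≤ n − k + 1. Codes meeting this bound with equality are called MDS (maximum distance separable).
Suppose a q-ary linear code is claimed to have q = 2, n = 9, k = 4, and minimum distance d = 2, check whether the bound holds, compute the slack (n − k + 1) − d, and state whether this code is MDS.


Singleton RHS = n − k + 1 = 6, slack = 4, bound satisfied, not MDS.

Singleton bound: d ≤ n − k + 1.
Here n = 9, k = 4, so n − k + 1 = 6.
Given d = 2, check d ≤ 6: YES.
Slack = (n − k + 1) − d = 4.
The code is NOT MDS (slack = 4 > 0).
Description: the claimed parameters are [9, 4, 2]_2; such a code would be non-MDS.


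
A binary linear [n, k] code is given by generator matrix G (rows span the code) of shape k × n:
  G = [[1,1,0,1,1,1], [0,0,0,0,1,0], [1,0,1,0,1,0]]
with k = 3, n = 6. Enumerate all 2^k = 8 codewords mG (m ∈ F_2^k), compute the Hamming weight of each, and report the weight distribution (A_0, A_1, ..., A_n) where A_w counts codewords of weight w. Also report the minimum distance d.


Weight distribution: A_0 = 1, A_1 = 1, A_2 = 1, A_3 = 1, A_4 = 2, A_5 = 2. Minimum distance d = 1.

Enumerate all 2^3 = 8 messages m ∈ F_2^3.
For each, compute codeword c = mG in F_2^6, then tally its weight.
  m = 000 → c = 000000, weight = 0.
  m = 100 → c = 110111, weight = 5.
  m = 010 → c = 000010, weight = 1.
  m = 110 → c = 110101, weight = 4.
  m = 001 → c = 101010, weight = 3.
  m = 101 → c = 011101, weight = 4.
  m = 011 → c = 101000, weight = 2.
  m = 111 → c = 011111, weight = 5.
Tally weights:
  weight 0: 1 codewords.
  weight 1: 1 codewords.
  weight 2: 1 codewords.
  weight 3: 1 codewords.
  weight 4: 2 codewords.
  weight 5: 2 codewords.
Minimum distance d = smallest w > 0 with A_w > 0 = 1.
Sanity: Σ A_w = 8 = 2^3 = 8 ✓.


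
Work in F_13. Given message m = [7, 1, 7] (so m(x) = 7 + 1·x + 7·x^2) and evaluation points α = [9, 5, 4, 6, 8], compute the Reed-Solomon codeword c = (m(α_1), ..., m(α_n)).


c = [11, 5, 6, 5, 8]

Message polynomial: m(x) = 7 + 1·x + 7·x^2 (mod 13).
For each evaluation point α_i, compute m(α_i) mod 13:
  α_1 = 9: Horner steps 7 → 12 → 11, so m(9) = 11.
  α_2 = 5: Horner steps 7 → 10 → 5, so m(5) = 5.
  α_3 = 4: Horner steps 7 → 3 → 6, so m(4) = 6.
  α_4 = 6: Horner steps 7 → 4 → 5, so m(6) = 5.
  α_5 = 8: Horner steps 7 → 5 → 8, so m(8) = 8.
Codeword c = [11, 5, 6, 5, 8] ∈ F_13^5.


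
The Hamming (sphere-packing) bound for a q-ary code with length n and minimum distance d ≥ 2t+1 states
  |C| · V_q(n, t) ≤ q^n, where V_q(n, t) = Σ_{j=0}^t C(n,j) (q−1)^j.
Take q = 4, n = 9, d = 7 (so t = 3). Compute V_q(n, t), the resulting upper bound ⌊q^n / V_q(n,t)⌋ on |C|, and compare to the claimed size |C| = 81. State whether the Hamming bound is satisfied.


V_q(n, t) = 2620, q^n = 262144, Hamming bound = 100, |C| = 81 ≤ bound (satisfied).

Step 1: Compute V_q(n, t) = Σ_{j=0}^3 C(n, j) (q−1)^j.
  j = 0: C(9,0)·(3)^0 = 1·1 = 1.
  j = 1: C(9,1)·(3)^1 = 9·3 = 27.
  j = 2: C(9,2)·(3)^2 = 36·9 = 324.
  j = 3: C(9,3)·(3)^3 = 84·27 = 2268.
  V_q(n, t) = 1 + 27 + 324 + 2268 = 2620.
Step 2: q^n = 4^9 = 262144.
Step 3: Hamming bound ⌊q^n / V_q(n,t)⌋ = ⌊262144/2620⌋ = 100.
Step 4: Compare |C| = 81 to 100: satisfied.
The claimed |C| lies below the Hamming bound.


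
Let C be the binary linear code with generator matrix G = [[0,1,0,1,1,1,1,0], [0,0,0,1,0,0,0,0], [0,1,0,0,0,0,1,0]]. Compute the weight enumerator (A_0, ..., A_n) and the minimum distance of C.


Weight distribution: A_0 = 1, A_1 = 1, A_2 = 2, A_3 = 2, A_4 = 1, A_5 = 1. Minimum distance d = 1.

Enumerate all 2^3 = 8 messages m ∈ F_2^3.
For each, compute codeword c = mG in F_2^8, then tally its weight.
  m = 000 → c = 00000000, weight = 0.
  m = 100 → c = 01011110, weight = 5.
  m = 010 → c = 00010000, weight = 1.
  m = 110 → c = 01001110, weight = 4.
  m = 001 → c = 01000010, weight = 2.
  m = 101 → c = 00011100, weight = 3.
  m = 011 → c = 01010010, weight = 3.
  m = 111 → c = 00001100, weight = 2.
Tally weights:
  weight 0: 1 codewords.
  weight 1: 1 codewords.
  weight 2: 2 codewords.
  weight 3: 2 codewords.
  weight 4: 1 codewords.
  weight 5: 1 codewords.
Minimum distance d = smallest w > 0 with A_w > 0 = 1.
Sanity: Σ A_w = 8 = 2^3 = 8 ✓.


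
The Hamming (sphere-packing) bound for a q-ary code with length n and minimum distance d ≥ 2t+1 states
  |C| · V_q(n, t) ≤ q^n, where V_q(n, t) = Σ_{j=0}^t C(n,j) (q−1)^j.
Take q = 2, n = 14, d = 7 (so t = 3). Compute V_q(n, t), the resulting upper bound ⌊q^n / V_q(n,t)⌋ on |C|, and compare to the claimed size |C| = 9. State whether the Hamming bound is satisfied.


V_q(n, t) = 470, q^n = 16384, Hamming bound = 34, |C| = 9 ≤ bound (satisfied).

Step 1: Compute V_q(n, t) = Σ_{j=0}^3 C(n, j) (q−1)^j.
  j = 0: C(14,0)·(1)^0 = 1·1 = 1.
  j = 1: C(14,1)·(1)^1 = 14·1 = 14.
  j = 2: C(14,2)·(1)^2 = 91·1 = 91.
  j = 3: C(14,3)·(1)^3 = 364·1 = 364.
  V_q(n, t) = 1 + 14 + 91 + 364 = 470.
Step 2: q^n = 2^14 = 16384.
Step 3: Hamming bound ⌊q^n / V_q(n,t)⌋ = ⌊16384/470⌋ = 34.
Step 4: Compare |C| = 9 to 34: satisfied.
The claimed |C| lies below the Hamming bound.


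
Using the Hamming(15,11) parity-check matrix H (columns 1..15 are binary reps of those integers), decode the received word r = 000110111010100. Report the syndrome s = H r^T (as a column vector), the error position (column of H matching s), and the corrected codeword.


s = (0, 0, 0, 1)^T, error position = 1, corrected codeword c = 100110111010100

Compute s = H r^T mod 2 one row at a time:
  s_1 = 1 + 1 + 0 + 1 + 0 + 1 + 0 + 0 = 4 ≡ 0 (mod 2).
  s_2 = 1 + 1 + 0 + 1 + 0 + 1 + 0 + 0 = 4 ≡ 0 (mod 2).
  s_3 = 0 + 0 + 0 + 1 + 0 + 1 + 0 + 0 = 2 ≡ 0 (mod 2).
  s_4 = 0 + 0 + 1 + 1 + 1 + 1 + 1 + 0 = 5 ≡ 1 (mod 2).
s = (0, 0, 0, 1)^T — this equals column 1 of H (binary 0001), so error is at position 1.
Correct: flip bit 1 of r = 000110111010100 to get c = 100110111010100.


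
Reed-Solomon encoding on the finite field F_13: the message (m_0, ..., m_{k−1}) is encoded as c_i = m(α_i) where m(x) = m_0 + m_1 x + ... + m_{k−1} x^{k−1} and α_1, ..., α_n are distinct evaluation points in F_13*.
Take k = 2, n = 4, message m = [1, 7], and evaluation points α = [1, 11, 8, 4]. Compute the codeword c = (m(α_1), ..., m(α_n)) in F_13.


c = [8, 0, 5, 3]

Message polynomial: m(x) = 1 + 7·x (mod 13).
For each evaluation point α_i, compute m(α_i) mod 13:
  α_1 = 1: Horner steps 7 → 8, so m(1) = 8.
  α_2 = 11: Horner steps 7 → 0, so m(11) = 0.
  α_3 = 8: Horner steps 7 → 5, so m(8) = 5.
  α_4 = 4: Horner steps 7 → 3, so m(4) = 3.
Codeword c = [8, 0, 5, 3] ∈ F_13^4.


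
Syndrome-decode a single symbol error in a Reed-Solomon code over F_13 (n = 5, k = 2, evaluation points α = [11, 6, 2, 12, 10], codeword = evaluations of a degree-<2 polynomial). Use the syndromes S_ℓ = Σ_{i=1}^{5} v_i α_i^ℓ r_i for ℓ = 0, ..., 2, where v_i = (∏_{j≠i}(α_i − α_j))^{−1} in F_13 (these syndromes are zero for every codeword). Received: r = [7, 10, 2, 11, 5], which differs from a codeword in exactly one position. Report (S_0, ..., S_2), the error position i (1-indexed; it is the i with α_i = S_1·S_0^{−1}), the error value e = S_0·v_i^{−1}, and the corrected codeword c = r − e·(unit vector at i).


S = (5, 8, 5), error at position 4, error magnitude e = 2, c = [7, 10, 2, 9, 5].

Step 1: column multipliers v_i = (∏_{j≠i}(α_i − α_j))^{−1} mod 13.
  i = 1 (α = 11): (11−6)(11−2)(11−12)(11−10) = 5·9·(−1)·1 = −45 ≡ 7, so v_1 = 7^{−1} = 2 (mod 13).
  i = 2 (α = 6): (6−11)(6−2)(6−12)(6−10) = (−5)·4·(−6)·(−4) = −480 ≡ 1, so v_2 = 1^{−1} = 1 (mod 13).
  i = 3 (α = 2): (2−11)(2−6)(2−12)(2−10) = (−9)·(−4)·(−10)·(−8) = 2880 ≡ 7, so v_3 = 7^{−1} = 2 (mod 13).
  i = 4 (α = 12): (12−11)(12−6)(12−2)(12−10) = 1·6·10·2 = 120 ≡ 3, so v_4 = 3^{−1} = 9 (mod 13).
  i = 5 (α = 10): (10−11)(10−6)(10−2)(10−12) = (−1)·4·8·(−2) = 64 ≡ 12, so v_5 = 12^{−1} = 12 (mod 13).
  v = [2, 1, 2, 9, 12].
Step 2: syndromes of r = [7, 10, 2, 11, 5] (all sums mod 13).
  S_0 = Σ v_i r_i = 2·7 + 1·10 + 2·2 + 9·11 + 12·5 = 187 ≡ 5.
  S_1 = Σ v_i α_i r_i = 2·11·7 + 1·6·10 + 2·2·2 + 9·12·11 + 12·10·5 = 2010 ≡ 8.
  α_i^2 mod 13 = [4, 10, 4, 1, 9].
  S_2 = Σ v_i α_i^2 r_i = 2·4·7 + 1·10·10 + 2·4·2 + 9·1·11 + 12·9·5 = 811 ≡ 5.
  S = (5, 8, 5) ≠ 0, so r is not a codeword (an error is present).
Step 3: locate the error. For a single error e at position i, S_ℓ = v_i·e·α_i^ℓ, so α_err = S_1/S_0.
  S_0^{−1} = 5^{−1} = 8 (mod 13), so α_err = 8·8 = 64 ≡ 12 = α_4. Error position i = 4.
  Consistency check: S_2/S_1 = 5·5 = 25 ≡ 12 = α_err ✓ (single-error assumption holds).
Step 4: error magnitude e = S_0/v_4 = S_0·∏_{j≠4}(α_4 − α_j) = 5·3 = 15 ≡ 2 (mod 13).
Step 5: correct position 4: c_4 = r_4 − e = 11 − 2 ≡ 9 (mod 13). Hence c = [7, 10, 2, 9, 5].
  Check: interpolating c through the α_i gives m(x) = 11 + 2·x (degree < 2) with m(α_i) = c_i for every i, so c is indeed a codeword.


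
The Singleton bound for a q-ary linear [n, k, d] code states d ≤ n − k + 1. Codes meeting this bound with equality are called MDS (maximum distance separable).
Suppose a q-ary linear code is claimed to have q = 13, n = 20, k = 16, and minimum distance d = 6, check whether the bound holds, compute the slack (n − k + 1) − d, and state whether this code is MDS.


Singleton RHS = n − k + 1 = 5, slack = -1, bound violated (no such code; not MDS).

Singleton bound: d ≤ n − k + 1.
Here n = 20, k = 16, so n − k + 1 = 5.
Given d = 6, check d ≤ 5: NO.
Slack = (n − k + 1) − d = -1.
The slack is negative: d = 6 exceeds n − k + 1 = 5 by 1, so the Singleton bound is violated and no linear [20, 16, 6]_13 code can exist. In particular it is not MDS (MDS requires d = n − k + 1 exactly).
Description: the claimed parameters are [20, 16, 6]_13; such a code would be impossible (violates the Singleton bound).


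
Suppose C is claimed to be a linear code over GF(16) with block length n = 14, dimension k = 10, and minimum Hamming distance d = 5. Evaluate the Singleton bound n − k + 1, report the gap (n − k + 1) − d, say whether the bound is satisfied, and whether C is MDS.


Singleton RHS = n − k + 1 = 5, slack = 0, bound satisfied, MDS.

Singleton bound: d ≤ n − k + 1.
Here n = 14, k = 10, so n − k + 1 = 5.
Given d = 5, check d ≤ 5: YES.
Slack = (n − k + 1) − d = 0.
The code is MDS (slack = 0).
Description: the claimed parameters are [14, 10, 5]_16; such a code would be MDS (meets Singleton bound).


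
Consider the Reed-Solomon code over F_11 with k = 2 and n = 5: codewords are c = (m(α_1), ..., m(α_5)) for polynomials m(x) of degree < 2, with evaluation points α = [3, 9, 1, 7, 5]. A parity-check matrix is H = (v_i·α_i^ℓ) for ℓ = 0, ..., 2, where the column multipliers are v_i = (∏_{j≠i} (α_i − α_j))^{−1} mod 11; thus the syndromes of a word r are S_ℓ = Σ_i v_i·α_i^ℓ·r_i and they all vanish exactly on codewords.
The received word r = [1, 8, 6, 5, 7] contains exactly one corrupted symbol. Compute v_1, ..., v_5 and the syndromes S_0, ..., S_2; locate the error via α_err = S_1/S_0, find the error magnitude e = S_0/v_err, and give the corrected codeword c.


S = (1, 7, 5), error at position 4, error magnitude e = 3, c = [1, 8, 6, 2, 7].

Step 1: column multipliers v_i = (∏_{j≠i}(α_i − α_j))^{−1} mod 11.
  i = 1 (α = 3): (3−9)(3−1)(3−7)(3−5) = (−6)·2·(−4)·(−2) = −96 ≡ 3, so v_1 = 3^{−1} = 4 (mod 11).
  i = 2 (α = 9): (9−3)(9−1)(9−7)(9−5) = 6·8·2·4 = 384 ≡ 10, so v_2 = 10^{−1} = 10 (mod 11).
  i = 3 (α = 1): (1−3)(1−9)(1−7)(1−5) = (−2)·(−8)·(−6)·(−4) = 384 ≡ 10, so v_3 = 10^{−1} = 10 (mod 11).
  i = 4 (α = 7): (7−3)(7−9)(7−1)(7−5) = 4·(−2)·6·2 = −96 ≡ 3, so v_4 = 3^{−1} = 4 (mod 11).
  i = 5 (α = 5): (5−3)(5−9)(5−1)(5−7) = 2·(−4)·4·(−2) = 64 ≡ 9, so v_5 = 9^{−1} = 5 (mod 11).
  v = [4, 10, 10, 4, 5].
Step 2: syndromes of r = [1, 8, 6, 5, 7] (all sums mod 11).
  S_0 = Σ v_i r_i = 4·1 + 10·8 + 10·6 + 4·5 + 5·7 = 199 ≡ 1.
  S_1 = Σ v_i α_i r_i = 4·3·1 + 10·9·8 + 10·1·6 + 4·7·5 + 5·5·7 = 1107 ≡ 7.
  α_i^2 mod 11 = [9, 4, 1, 5, 3].
  S_2 = Σ v_i α_i^2 r_i = 4·9·1 + 10·4·8 + 10·1·6 + 4·5·5 + 5·3·7 = 621 ≡ 5.
  S = (1, 7, 5) ≠ 0, so r is not a codeword (an error is present).
Step 3: locate the error. For a single error e at position i, S_ℓ = v_i·e·α_i^ℓ, so α_err = S_1/S_0.
  S_0^{−1} = 1^{−1} = 1 (mod 11), so α_err = 7·1 = 7 ≡ 7 = α_4. Error position i = 4.
  Consistency check: S_2/S_1 = 5·8 = 40 ≡ 7 = α_err ✓ (single-error assumption holds).
Step 4: error magnitude e = S_0/v_4 = S_0·∏_{j≠4}(α_4 − α_j) = 1·3 = 3 ≡ 3 (mod 11).
Step 5: correct position 4: c_4 = r_4 − e = 5 − 3 ≡ 2 (mod 11). Hence c = [1, 8, 6, 2, 7].
  Check: interpolating c through the α_i gives m(x) = 3 + 3·x (degree < 2) with m(α_i) = c_i for every i, so c is indeed a codeword.


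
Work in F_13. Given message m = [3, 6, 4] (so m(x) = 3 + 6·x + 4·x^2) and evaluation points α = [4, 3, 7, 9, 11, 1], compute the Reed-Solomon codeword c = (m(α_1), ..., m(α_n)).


c = [0, 5, 7, 4, 7, 0]

Message polynomial: m(x) = 3 + 6·x + 4·x^2 (mod 13).
For each evaluation point α_i, compute m(α_i) mod 13:
  α_1 = 4: Horner steps 4 → 9 → 0, so m(4) = 0.
  α_2 = 3: Horner steps 4 → 5 → 5, so m(3) = 5.
  α_3 = 7: Horner steps 4 → 8 → 7, so m(7) = 7.
  α_4 = 9: Horner steps 4 → 3 → 4, so m(9) = 4.
  α_5 = 11: Horner steps 4 → 11 → 7, so m(11) = 7.
  α_6 = 1: Horner steps 4 → 10 → 0, so m(1) = 0.
Codeword c = [0, 5, 7, 4, 7, 0] ∈ F_13^6.


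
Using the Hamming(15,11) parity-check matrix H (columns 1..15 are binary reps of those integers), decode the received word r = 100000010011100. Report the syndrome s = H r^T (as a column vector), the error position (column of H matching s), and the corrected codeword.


s = (0, 0, 1, 1)^T, error position = 3, corrected codeword c = 101000010011100

Compute s = H r^T mod 2 one row at a time:
  s_1 = 1 + 0 + 0 + 1 + 1 + 1 + 0 + 0 = 4 ≡ 0 (mod 2).
  s_2 = 0 + 0 + 0 + 0 + 1 + 1 + 0 + 0 = 2 ≡ 0 (mod 2).
  s_3 = 0 + 0 + 0 + 0 + 0 + 1 + 0 + 0 = 1 ≡ 1 (mod 2).
  s_4 = 1 + 0 + 0 + 0 + 0 + 1 + 1 + 0 = 3 ≡ 1 (mod 2).
s = (0, 0, 1, 1)^T — this equals column 3 of H (binary 0011), so error is at position 3.
Correct: flip bit 3 of r = 100000010011100 to get c = 101000010011100.


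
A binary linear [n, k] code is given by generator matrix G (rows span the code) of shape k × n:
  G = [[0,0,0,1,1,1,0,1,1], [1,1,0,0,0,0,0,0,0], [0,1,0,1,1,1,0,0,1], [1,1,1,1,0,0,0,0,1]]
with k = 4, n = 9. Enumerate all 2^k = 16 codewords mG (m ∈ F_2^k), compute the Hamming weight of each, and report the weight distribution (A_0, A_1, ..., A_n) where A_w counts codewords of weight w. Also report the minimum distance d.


Weight distribution: A_0 = 1, A_2 = 3, A_3 = 1, A_4 = 3, A_5 = 6, A_6 = 1, A_7 = 1. Minimum distance d = 2.

Enumerate all 2^4 = 16 messages m ∈ F_2^4.
For each, compute codeword c = mG in F_2^9, then tally its weight.
  m = 0000 → c = 000000000, weight = 0.
  m = 1000 → c = 000111011, weight = 5.
  m = 0100 → c = 110000000, weight = 2.
  m = 1100 → c = 110111011, weight = 7.
  m = 0010 → c = 010111001, weight = 5.
  m = 1010 → c = 010000010, weight = 2.
  m = 0110 → c = 100111001, weight = 5.
  m = 1110 → c = 100000010, weight = 2.
  m = 0001 → c = 111100001, weight = 5.
  m = 1001 → c = 111011010, weight = 6.
  m = 0101 → c = 001100001, weight = 3.
  m = 1101 → c = 001011010, weight = 4.
  m = 0011 → c = 101011000, weight = 4.
  m = 1011 → c = 101100011, weight = 5.
  m = 0111 → c = 011011000, weight = 4.
  m = 1111 → c = 011100011, weight = 5.
Tally weights:
  weight 0: 1 codewords.
  weight 2: 3 codewords.
  weight 3: 1 codewords.
  weight 4: 3 codewords.
  weight 5: 6 codewords.
  weight 6: 1 codewords.
  weight 7: 1 codewords.
Minimum distance d = smallest w > 0 with A_w > 0 = 2.
Sanity: Σ A_w = 16 = 2^4 = 16 ✓.


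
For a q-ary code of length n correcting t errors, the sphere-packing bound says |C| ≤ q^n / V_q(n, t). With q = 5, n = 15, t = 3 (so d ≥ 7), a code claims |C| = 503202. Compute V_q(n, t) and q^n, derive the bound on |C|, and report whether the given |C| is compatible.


V_q(n, t) = 30861, q^n = 30517578125, Hamming bound = 988871, |C| = 503202 ≤ bound (satisfied).

Step 1: Compute V_q(n, t) = Σ_{j=0}^3 C(n, j) (q−1)^j.
  j = 0: C(15,0)·(4)^0 = 1·1 = 1.
  j = 1: C(15,1)·(4)^1 = 15·4 = 60.
  j = 2: C(15,2)·(4)^2 = 105·16 = 1680.
  j = 3: C(15,3)·(4)^3 = 455·64 = 29120.
  V_q(n, t) = 1 + 60 + 1680 + 29120 = 30861.
Step 2: q^n = 5^15 = 30517578125.
Step 3: Hamming bound ⌊q^n / V_q(n,t)⌋ = ⌊30517578125/30861⌋ = 988871.
Step 4: Compare |C| = 503202 to 988871: satisfied.
The claimed |C| lies below the Hamming bound.


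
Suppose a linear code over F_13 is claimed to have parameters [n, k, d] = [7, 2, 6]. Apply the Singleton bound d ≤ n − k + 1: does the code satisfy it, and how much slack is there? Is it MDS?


Singleton RHS = n − k + 1 = 6, slack = 0, bound satisfied, MDS.

Singleton bound: d ≤ n − k + 1.
Here n = 7, k = 2, so n − k + 1 = 6.
Given d = 6, check d ≤ 6: YES.
Slack = (n − k + 1) − d = 0.
The code is MDS (slack = 0).
Description: the claimed parameters are [7, 2, 6]_13; such a code would be MDS (meets Singleton bound).


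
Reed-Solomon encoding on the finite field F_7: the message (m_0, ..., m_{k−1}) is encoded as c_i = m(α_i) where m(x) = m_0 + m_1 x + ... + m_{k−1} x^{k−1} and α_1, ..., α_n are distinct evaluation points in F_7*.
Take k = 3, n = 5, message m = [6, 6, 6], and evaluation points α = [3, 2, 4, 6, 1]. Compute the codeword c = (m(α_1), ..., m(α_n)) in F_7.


c = [1, 0, 0, 6, 4]

Message polynomial: m(x) = 6 + 6·x + 6·x^2 (mod 7).
For each evaluation point α_i, compute m(α_i) mod 7:
  α_1 = 3: Horner steps 6 → 3 → 1, so m(3) = 1.
  α_2 = 2: Horner steps 6 → 4 → 0, so m(2) = 0.
  α_3 = 4: Horner steps 6 → 2 → 0, so m(4) = 0.
  α_4 = 6: Horner steps 6 → 0 → 6, so m(6) = 6.
  α_5 = 1: Horner steps 6 → 5 → 4, so m(1) = 4.
Codeword c = [1, 0, 0, 6, 4] ∈ F_7^5.


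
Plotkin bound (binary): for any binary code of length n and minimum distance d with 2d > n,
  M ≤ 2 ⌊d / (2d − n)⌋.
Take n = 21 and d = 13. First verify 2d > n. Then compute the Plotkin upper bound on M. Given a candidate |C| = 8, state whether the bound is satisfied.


Plotkin bound M ≤ 4; given |C| = 8 > bound (violated).

Check applicability: 2d = 26, n = 21.
2d − n = 5 > 0, so Plotkin applies.
Compute d/(2d−n) = 13/5 ≈ 2.6000.
⌊d/(2d−n)⌋ = 2.
Plotkin bound: M ≤ 2·2 = 4.
Given |C| = 8, check: VIOLATED.
This |C| is above the Plotkin bound, so no binary code with n = 21, d = 13 and 8 codewords exists.


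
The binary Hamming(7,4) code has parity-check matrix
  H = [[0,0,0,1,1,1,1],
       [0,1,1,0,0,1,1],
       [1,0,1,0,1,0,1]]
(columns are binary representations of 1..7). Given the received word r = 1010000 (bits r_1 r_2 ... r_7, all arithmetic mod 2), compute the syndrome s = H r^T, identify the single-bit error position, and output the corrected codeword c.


s = (0, 1, 0)^T, error position = 2, corrected codeword c = 1110000

Compute s = H r^T mod 2 one row at a time:
  s_1 = 0 + 0 + 0 + 0 = 0 ≡ 0 (mod 2).
  s_2 = 0 + 1 + 0 + 0 = 1 ≡ 1 (mod 2).
  s_3 = 1 + 1 + 0 + 0 = 2 ≡ 0 (mod 2).
s = (0, 1, 0)^T — this equals column 2 of H (binary 010), so error is at position 2.
Correct: flip bit 2 of r = 1010000 to get c = 1110000.


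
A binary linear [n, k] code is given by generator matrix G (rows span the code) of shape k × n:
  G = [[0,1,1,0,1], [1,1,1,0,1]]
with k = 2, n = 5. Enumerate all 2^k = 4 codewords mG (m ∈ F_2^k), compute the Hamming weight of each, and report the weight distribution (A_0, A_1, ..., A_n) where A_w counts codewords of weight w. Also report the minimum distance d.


Weight distribution: A_0 = 1, A_1 = 1, A_3 = 1, A_4 = 1. Minimum distance d = 1.

Enumerate all 2^2 = 4 messages m ∈ F_2^2.
For each, compute codeword c = mG in F_2^5, then tally its weight.
  m = 00 → c = 00000, weight = 0.
  m = 10 → c = 01101, weight = 3.
  m = 01 → c = 11101, weight = 4.
  m = 11 → c = 10000, weight = 1.
Tally weights:
  weight 0: 1 codewords.
  weight 1: 1 codewords.
  weight 3: 1 codewords.
  weight 4: 1 codewords.
Minimum distance d = smallest w > 0 with A_w > 0 = 1.
Sanity: Σ A_w = 4 = 2^2 = 4 ✓.


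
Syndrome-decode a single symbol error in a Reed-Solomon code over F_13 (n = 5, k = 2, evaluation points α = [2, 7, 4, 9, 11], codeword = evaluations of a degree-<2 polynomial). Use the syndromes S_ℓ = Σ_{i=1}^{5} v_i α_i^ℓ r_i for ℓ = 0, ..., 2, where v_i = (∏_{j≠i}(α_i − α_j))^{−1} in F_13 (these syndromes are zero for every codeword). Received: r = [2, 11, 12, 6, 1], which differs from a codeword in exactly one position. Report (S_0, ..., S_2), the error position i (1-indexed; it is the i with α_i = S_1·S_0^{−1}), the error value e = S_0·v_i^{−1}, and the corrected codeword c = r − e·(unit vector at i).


S = (4, 8, 3), error at position 1, error magnitude e = 11, c = [4, 11, 12, 6, 1].

Step 1: column multipliers v_i = (∏_{j≠i}(α_i − α_j))^{−1} mod 13.
  i = 1 (α = 2): (2−7)(2−4)(2−9)(2−11) = (−5)·(−2)·(−7)·(−9) = 630 ≡ 6, so v_1 = 6^{−1} = 11 (mod 13).
  i = 2 (α = 7): (7−2)(7−4)(7−9)(7−11) = 5·3·(−2)·(−4) = 120 ≡ 3, so v_2 = 3^{−1} = 9 (mod 13).
  i = 3 (α = 4): (4−2)(4−7)(4−9)(4−11) = 2·(−3)·(−5)·(−7) = −210 ≡ 11, so v_3 = 11^{−1} = 6 (mod 13).
  i = 4 (α = 9): (9−2)(9−7)(9−4)(9−11) = 7·2·5·(−2) = −140 ≡ 3, so v_4 = 3^{−1} = 9 (mod 13).
  i = 5 (α = 11): (11−2)(11−7)(11−4)(11−9) = 9·4·7·2 = 504 ≡ 10, so v_5 = 10^{−1} = 4 (mod 13).
  v = [11, 9, 6, 9, 4].
Step 2: syndromes of r = [2, 11, 12, 6, 1] (all sums mod 13).
  S_0 = Σ v_i r_i = 11·2 + 9·11 + 6·12 + 9·6 + 4·1 = 251 ≡ 4.
  S_1 = Σ v_i α_i r_i = 11·2·2 + 9·7·11 + 6·4·12 + 9·9·6 + 4·11·1 = 1555 ≡ 8.
  α_i^2 mod 13 = [4, 10, 3, 3, 4].
  S_2 = Σ v_i α_i^2 r_i = 11·4·2 + 9·10·11 + 6·3·12 + 9·3·6 + 4·4·1 = 1472 ≡ 3.
  S = (4, 8, 3) ≠ 0, so r is not a codeword (an error is present).
Step 3: locate the error. For a single error e at position i, S_ℓ = v_i·e·α_i^ℓ, so α_err = S_1/S_0.
  S_0^{−1} = 4^{−1} = 10 (mod 13), so α_err = 8·10 = 80 ≡ 2 = α_1. Error position i = 1.
  Consistency check: S_2/S_1 = 3·5 = 15 ≡ 2 = α_err ✓ (single-error assumption holds).
Step 4: error magnitude e = S_0/v_1 = S_0·∏_{j≠1}(α_1 − α_j) = 4·6 = 24 ≡ 11 (mod 13).
Step 5: correct position 1: c_1 = r_1 − e = 2 − 11 ≡ 4 (mod 13). Hence c = [4, 11, 12, 6, 1].
  Check: interpolating c through the α_i gives m(x) = 9 + 4·x (degree < 2) with m(α_i) = c_i for every i, so c is indeed a codeword.


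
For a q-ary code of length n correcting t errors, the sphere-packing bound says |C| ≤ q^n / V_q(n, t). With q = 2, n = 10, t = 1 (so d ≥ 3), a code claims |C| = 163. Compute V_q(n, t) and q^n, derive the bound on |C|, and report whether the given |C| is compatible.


V_q(n, t) = 11, q^n = 1024, Hamming bound = 93, |C| = 163 > bound (violated).

Step 1: Compute V_q(n, t) = Σ_{j=0}^1 C(n, j) (q−1)^j.
  j = 0: C(10,0)·(1)^0 = 1·1 = 1.
  j = 1: C(10,1)·(1)^1 = 10·1 = 10.
  V_q(n, t) = 1 + 10 = 11.
Step 2: q^n = 2^10 = 1024.
Step 3: Hamming bound ⌊q^n / V_q(n,t)⌋ = ⌊1024/11⌋ = 93.
Step 4: Compare |C| = 163 to 93: violated.
The claimed |C| lies above the Hamming bound, so no 2-ary code of length 10 with d ≥ 3 can have 163 codewords.
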